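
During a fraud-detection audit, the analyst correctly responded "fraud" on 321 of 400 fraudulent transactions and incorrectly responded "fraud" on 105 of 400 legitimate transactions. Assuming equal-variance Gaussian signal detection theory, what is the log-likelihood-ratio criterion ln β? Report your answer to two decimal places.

ln β = -0.16

H = 321/400 = 0.8025
FA = 105/400 = 0.2625
z(H) = z(0.8025) = 0.851
z(FA) = z(0.2625) = -0.636
ln β = −½·[z(H)² − z(FA)²] = −0.5 × (0.724 − 0.404) = -0.160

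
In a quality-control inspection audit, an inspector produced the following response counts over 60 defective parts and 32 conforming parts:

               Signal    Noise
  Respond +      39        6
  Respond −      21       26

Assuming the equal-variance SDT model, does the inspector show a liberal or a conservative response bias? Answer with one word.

conservative

z(H) = 0.385, z(FA) = -0.887
c = −½·(z(H) + z(FA)) = 0.251
c > 0 → conservative criterion (biased toward responding “no”).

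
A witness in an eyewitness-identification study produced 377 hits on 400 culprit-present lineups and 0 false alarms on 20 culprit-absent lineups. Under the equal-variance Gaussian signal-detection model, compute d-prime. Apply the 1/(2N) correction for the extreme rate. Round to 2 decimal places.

The false-alarm rate is 0/20 = 0, so apply the 1/(2N) correction: FA → 1/(2·20) = 0.02500.
z(H) = z(0.94250) = 1.576
z(FA) = z(0.02500) = -1.960
d' = 1.576 − (-1.960) = 3.536

d-prime = 3.54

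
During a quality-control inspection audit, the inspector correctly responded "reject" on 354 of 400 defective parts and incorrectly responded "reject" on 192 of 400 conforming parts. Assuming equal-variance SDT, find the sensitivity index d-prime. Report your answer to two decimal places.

d-prime = 1.25

H = 354/400 = 0.8850
FA = 192/400 = 0.4800
Φ⁻¹(H) = 1.200
Φ⁻¹(FA) = -0.050
d' = z(H) − z(FA) = 1.200 − (-0.050) = 1.250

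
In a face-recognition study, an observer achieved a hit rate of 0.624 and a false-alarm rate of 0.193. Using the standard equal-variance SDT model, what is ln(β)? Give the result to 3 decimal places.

z(H) = z(0.624) = 0.3160
z(FA) = z(0.193) = -0.8669
ln β = −½·[z(H)² − z(FA)²] = −0.5 × (0.0999 − 0.7515) = 0.3258

ln β = 0.326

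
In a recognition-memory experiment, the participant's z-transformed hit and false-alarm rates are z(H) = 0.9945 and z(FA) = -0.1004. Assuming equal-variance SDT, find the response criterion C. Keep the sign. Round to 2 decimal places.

c = −½·[z(H) + z(FA)] = −½·(0.9945 + (-0.1004)) = -0.44705

C = -0.45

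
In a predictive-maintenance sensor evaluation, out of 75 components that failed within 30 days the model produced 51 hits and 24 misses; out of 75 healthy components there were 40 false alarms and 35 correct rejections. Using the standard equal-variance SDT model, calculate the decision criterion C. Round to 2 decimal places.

H = 51/75 = 0.6800
FA = 40/75 = 0.5333
Φ⁻¹(0.6800) = 0.4677, Φ⁻¹(0.5333) = 0.0836
c = −½·[z(H) + z(FA)] = −0.5 × (0.4677 + 0.0836) = -0.27565

C = -0.28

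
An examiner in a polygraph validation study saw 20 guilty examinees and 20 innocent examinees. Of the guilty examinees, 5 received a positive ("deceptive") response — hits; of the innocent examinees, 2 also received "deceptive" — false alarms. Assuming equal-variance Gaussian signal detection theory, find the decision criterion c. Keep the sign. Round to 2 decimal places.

c = 0.98

H = 5/20 = 0.2500
FA = 2/20 = 0.1000
z(H) = -0.6745
z(FA) = -1.2816
c = −½·[z(H) + z(FA)] = −0.5 × (-0.6745 + (-1.2816)) = 0.97805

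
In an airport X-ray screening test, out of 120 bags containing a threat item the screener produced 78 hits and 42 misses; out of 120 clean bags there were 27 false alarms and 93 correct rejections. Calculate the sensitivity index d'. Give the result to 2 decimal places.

H = 78/120 = 0.6500
FA = 27/120 = 0.2250
z(0.6500) = 0.3853, z(0.2250) = -0.7554
d' = z(H) − z(FA) = 0.3853 − (-0.7554) = 1.1407

d' = 1.14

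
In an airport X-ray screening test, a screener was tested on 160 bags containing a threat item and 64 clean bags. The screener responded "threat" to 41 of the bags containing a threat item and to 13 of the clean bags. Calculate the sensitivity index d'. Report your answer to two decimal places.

H = 41/160 = 0.2562
FA = 13/64 = 0.2031
z(H) = z(0.2562) = -0.6551
z(FA) = z(0.2031) = -0.8306
d' = z(H) − z(FA) = -0.6551 − (-0.8306) = 0.1755

d' = 0.18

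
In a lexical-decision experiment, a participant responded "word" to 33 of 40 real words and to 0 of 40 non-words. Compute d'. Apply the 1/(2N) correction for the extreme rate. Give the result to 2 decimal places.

d' = 3.18

The false-alarm rate is 0/40 = 0, so apply the 1/(2N) correction: FA → 1/(2·40) = 0.01250.
z(H) = z(0.82500) = 0.935
z(FA) = z(0.01250) = -2.241
d' = 0.935 − (-2.241) = 3.176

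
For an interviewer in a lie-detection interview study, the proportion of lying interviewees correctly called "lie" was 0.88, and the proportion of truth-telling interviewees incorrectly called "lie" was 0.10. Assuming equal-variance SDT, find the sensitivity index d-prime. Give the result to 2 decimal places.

d-prime = 2.46

Φ⁻¹(H) = Φ⁻¹(0.88) = 1.1750
Φ⁻¹(FA) = Φ⁻¹(0.10) = -1.2816
d' = z(H) − z(FA) = 1.1750 − (-1.2816) = 2.4566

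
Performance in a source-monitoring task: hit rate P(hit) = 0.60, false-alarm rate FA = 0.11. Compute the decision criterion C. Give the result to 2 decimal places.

z(0.60) = 0.2533, z(0.11) = -1.2265
c = −½·[z(H) + z(FA)] = −0.5 × (0.2533 + (-1.2265)) = 0.4866
c > 0: the participant has a conservative response bias.

C = 0.49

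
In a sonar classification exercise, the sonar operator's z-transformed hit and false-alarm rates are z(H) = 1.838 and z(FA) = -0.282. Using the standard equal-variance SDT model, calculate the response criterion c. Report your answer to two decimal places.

c = -0.78

c = −½·[z(H) + z(FA)] = −½·(1.838 + (-0.282)) = -0.778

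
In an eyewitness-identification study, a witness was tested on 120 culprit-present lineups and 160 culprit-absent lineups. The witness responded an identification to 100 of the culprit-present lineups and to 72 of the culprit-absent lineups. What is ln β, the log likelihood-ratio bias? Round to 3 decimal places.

H = 100/120 = 0.8333
FA = 72/160 = 0.4500
z(0.8333) = 0.9673, z(0.4500) = -0.1257
ln β = −½·[z(H)² − z(FA)²] = −0.5 × (0.9357 − 0.0158) = -0.45995

ln β = -0.460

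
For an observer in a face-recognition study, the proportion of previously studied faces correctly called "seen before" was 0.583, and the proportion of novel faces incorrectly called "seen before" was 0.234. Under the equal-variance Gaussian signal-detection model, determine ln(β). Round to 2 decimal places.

ln β = 0.24

z(H) = 0.210
z(FA) = -0.726
ln β = −½·[z(H)² − z(FA)²] = −0.5 × (0.044 − 0.527) = 0.2415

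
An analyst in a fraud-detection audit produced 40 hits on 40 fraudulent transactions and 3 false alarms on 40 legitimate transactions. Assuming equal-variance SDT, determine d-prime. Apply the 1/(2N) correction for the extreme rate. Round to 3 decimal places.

d-prime = 3.681

The hit rate is 40/40 = 1, so apply the 1/(2N) correction: H → 1 − 1/(2·40) = 0.98750.
z(H) = z(0.98750) = 2.2414
z(FA) = z(0.07500) = -1.4395
d' = 2.2414 − (-1.4395) = 3.6809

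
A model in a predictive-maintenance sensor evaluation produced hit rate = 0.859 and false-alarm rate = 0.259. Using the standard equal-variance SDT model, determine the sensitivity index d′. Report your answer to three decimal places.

d′ = 1.722

Φ⁻¹(0.859) = 1.0758, Φ⁻¹(0.259) = -0.6464
d' = z(H) − z(FA) = 1.0758 − (-0.6464) = 1.7222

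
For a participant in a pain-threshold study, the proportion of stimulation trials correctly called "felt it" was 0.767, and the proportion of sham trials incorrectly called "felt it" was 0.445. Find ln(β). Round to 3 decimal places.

z(H) = z(0.767) = 0.7290
z(FA) = z(0.445) = -0.1383
ln β = −½·[z(H)² − z(FA)²] = −0.5 × (0.5314 − 0.0191) = -0.25615

ln β = -0.256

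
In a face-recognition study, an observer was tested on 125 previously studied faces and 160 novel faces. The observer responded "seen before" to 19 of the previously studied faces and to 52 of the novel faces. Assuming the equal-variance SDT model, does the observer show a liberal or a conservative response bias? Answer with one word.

conservative

z(H) = -1.028, z(FA) = -0.454
c = −½·(z(H) + z(FA)) = 0.741
c > 0 → conservative criterion (biased toward responding “no”).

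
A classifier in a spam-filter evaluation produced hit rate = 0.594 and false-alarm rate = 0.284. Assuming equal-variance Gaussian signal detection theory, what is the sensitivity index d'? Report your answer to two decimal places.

Φ⁻¹(H) = 0.238
Φ⁻¹(FA) = -0.571
d' = z(H) − z(FA) = 0.238 − (-0.571) = 0.809

d' = 0.81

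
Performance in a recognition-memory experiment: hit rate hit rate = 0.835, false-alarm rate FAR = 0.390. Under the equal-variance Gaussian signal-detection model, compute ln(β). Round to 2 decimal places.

ln β = -0.44

z(H) = z(0.835) = 0.974
z(FA) = z(0.390) = -0.279
ln β = −½·[z(H)² − z(FA)²] = −0.5 × (0.949 − 0.078) = -0.4355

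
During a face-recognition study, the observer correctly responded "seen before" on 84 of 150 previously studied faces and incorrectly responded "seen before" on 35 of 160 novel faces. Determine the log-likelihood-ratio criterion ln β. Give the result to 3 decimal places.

H = 84/150 = 0.5600
FA = 35/160 = 0.2188
z(H) = 0.1510
z(FA) = -0.7763
ln β = −½·[z(H)² − z(FA)²] = −0.5 × (0.0228 − 0.6026) = 0.2899

ln β = 0.290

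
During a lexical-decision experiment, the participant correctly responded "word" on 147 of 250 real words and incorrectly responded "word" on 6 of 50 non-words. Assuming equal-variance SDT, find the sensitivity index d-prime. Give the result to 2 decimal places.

H = 147/250 = 0.5880
FA = 6/50 = 0.1200
z(H) = 0.2224
z(FA) = -1.1750
d' = z(H) − z(FA) = 0.2224 − (-1.1750) = 1.3974

d-prime = 1.40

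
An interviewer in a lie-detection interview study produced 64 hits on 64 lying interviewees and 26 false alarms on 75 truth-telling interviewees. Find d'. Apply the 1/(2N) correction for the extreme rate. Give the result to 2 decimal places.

d' = 2.81

The hit rate is 64/64 = 1, so apply the 1/(2N) correction: H → 1 − 1/(2·64) = 0.99219.
z(H) = z(0.99219) = 2.418
z(FA) = z(0.34667) = -0.394
d' = 2.418 − (-0.394) = 2.812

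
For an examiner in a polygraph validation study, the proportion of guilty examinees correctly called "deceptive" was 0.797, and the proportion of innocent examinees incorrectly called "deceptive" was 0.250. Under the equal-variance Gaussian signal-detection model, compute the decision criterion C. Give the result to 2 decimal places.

Φ⁻¹(0.797) = 0.831, Φ⁻¹(0.250) = -0.674
c = −½·[z(H) + z(FA)] = −0.5 × (0.831 + (-0.674)) = -0.0785
c < 0: the examiner has a liberal response bias.

C = -0.08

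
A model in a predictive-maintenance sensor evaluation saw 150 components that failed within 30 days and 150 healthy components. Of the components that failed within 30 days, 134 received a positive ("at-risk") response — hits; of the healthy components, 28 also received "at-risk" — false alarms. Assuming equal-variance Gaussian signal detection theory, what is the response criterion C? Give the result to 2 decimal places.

C = -0.18

H = 134/150 = 0.8933
FA = 28/150 = 0.1867
z(H) = z(0.8933) = 1.244
z(FA) = z(0.1867) = -0.890
c = −½·[z(H) + z(FA)] = −0.5 × (1.244 + (-0.890)) = -0.177
c < 0: the model has a liberal response bias.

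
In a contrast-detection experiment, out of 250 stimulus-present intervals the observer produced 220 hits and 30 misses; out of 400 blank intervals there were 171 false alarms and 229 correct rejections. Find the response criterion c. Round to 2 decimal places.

c = -0.50

H = 220/250 = 0.8800
FA = 171/400 = 0.4275
z(H) = z(0.8800) = 1.1750
z(FA) = z(0.4275) = -0.1827
c = −½·[z(H) + z(FA)] = −0.5 × (1.1750 + (-0.1827)) = -0.49615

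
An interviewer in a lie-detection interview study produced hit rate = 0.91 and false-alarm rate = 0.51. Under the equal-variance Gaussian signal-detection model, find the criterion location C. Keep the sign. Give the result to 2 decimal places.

z(H) = z(0.91) = 1.3408
z(FA) = z(0.51) = 0.0251
c = −½·[z(H) + z(FA)] = −0.5 × (1.3408 + 0.0251) = -0.68295

C = -0.68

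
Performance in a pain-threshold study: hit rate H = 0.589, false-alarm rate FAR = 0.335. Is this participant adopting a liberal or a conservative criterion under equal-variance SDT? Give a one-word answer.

z(H) = 0.225, z(FA) = -0.426
c = −½·(z(H) + z(FA)) = 0.1005
c > 0 → conservative criterion (biased toward responding “no”).

conservative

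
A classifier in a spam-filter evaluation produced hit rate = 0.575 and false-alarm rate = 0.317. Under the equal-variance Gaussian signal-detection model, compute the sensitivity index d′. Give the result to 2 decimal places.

d′ = 0.67

z(0.575) = 0.1891, z(0.317) = -0.4761
d' = z(H) − z(FA) = 0.1891 − (-0.4761) = 0.6652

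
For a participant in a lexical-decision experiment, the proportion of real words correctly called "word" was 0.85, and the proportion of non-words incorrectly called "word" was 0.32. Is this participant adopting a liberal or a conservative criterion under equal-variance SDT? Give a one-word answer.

liberal

z(H) = 1.036, z(FA) = -0.468
c = −½·(z(H) + z(FA)) = -0.284
c < 0 → liberal criterion (biased toward responding “yes”).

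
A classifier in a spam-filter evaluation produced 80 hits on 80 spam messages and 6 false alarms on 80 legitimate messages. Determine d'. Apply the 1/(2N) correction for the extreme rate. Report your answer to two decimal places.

The hit rate is 80/80 = 1, so apply the 1/(2N) correction: H → 1 − 1/(2·80) = 0.99375.
z(H) = z(0.99375) = 2.498
z(FA) = z(0.07500) = -1.440
d' = 2.498 − (-1.440) = 3.938

d' = 3.94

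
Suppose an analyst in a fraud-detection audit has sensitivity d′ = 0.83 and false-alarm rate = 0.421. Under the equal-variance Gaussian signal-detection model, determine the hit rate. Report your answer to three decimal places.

z(false-alarm rate) = z(0.421) = -0.1993
z(H) = z(FA) + d' = -0.1993 + 0.83 = 0.6307
hit rate = Φ(0.6307) = 0.7359

hit rate = 0.736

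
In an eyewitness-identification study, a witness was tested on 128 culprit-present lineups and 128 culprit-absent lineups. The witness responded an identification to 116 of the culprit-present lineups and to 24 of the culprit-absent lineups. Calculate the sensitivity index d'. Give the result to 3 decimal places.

H = 116/128 = 0.9062
FA = 24/128 = 0.1875
z(H) = z(0.9062) = 1.3177
z(FA) = z(0.1875) = -0.8871
d' = z(H) − z(FA) = 1.3177 − (-0.8871) = 2.2048

d' = 2.205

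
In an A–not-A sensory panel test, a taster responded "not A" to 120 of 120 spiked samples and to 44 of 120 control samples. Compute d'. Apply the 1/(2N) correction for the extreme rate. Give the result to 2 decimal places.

d' = 2.98

The hit rate is 120/120 = 1, so apply the 1/(2N) correction: H → 1 − 1/(2·120) = 0.99583.
z(H) = z(0.99583) = 2.638
z(FA) = z(0.36667) = -0.341
d' = 2.638 − (-0.341) = 2.979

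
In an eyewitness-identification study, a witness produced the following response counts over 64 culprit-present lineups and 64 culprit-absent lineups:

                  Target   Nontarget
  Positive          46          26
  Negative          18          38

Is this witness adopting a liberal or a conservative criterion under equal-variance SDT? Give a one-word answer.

liberal

z(H) = 0.579, z(FA) = -0.237
c = −½·(z(H) + z(FA)) = -0.171
c < 0 → liberal criterion (biased toward responding “yes”).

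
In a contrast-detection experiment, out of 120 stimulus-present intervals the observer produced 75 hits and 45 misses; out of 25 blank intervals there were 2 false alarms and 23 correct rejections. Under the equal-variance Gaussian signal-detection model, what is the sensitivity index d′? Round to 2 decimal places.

d′ = 1.72

H = 75/120 = 0.6250
FA = 2/25 = 0.0800
Φ⁻¹(H) = 0.3186
Φ⁻¹(FA) = -1.4051
d' = z(H) − z(FA) = 0.3186 − (-1.4051) = 1.7237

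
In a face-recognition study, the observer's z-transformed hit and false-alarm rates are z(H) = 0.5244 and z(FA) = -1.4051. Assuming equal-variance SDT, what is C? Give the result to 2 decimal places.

c = −½·[z(H) + z(FA)] = −½·(0.5244 + (-1.4051)) = 0.44035

C = 0.44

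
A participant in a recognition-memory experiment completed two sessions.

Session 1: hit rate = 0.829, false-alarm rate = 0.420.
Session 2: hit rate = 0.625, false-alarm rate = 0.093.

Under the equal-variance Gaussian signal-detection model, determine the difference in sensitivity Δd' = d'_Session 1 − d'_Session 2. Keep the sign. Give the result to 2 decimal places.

Session 1: z(0.829) = 0.950, z(0.420) = -0.202, d' = 1.152
Session 2: z(0.625) = 0.319, z(0.093) = -1.323, d' = 1.642
Δd' = d'_Session 1 − d'_Session 2 = 1.152 − 1.642 = -0.490
Session 2 has the higher sensitivity.

Δd' = -0.49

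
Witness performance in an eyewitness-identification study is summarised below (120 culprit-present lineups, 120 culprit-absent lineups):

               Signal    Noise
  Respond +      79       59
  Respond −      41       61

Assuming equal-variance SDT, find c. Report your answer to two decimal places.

c = -0.19

H = 79/120 = 0.6583
FA = 59/120 = 0.4917
z(0.6583) = 0.4078, z(0.4917) = -0.0208
c = −½·[z(H) + z(FA)] = −0.5 × (0.4078 + (-0.0208)) = -0.1935
c < 0: the witness has a liberal response bias.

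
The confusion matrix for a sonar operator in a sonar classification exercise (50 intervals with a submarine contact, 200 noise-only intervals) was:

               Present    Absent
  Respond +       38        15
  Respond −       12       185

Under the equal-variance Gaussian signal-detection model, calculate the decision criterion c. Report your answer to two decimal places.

H = 38/50 = 0.7600
FA = 15/200 = 0.0750
z(0.7600) = 0.706, z(0.0750) = -1.440
c = −½·[z(H) + z(FA)] = −0.5 × (0.706 + (-1.440)) = 0.367

c = 0.37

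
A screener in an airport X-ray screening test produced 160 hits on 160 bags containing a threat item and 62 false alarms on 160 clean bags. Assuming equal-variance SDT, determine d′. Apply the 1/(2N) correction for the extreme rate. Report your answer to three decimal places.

The hit rate is 160/160 = 1, so apply the 1/(2N) correction: H → 1 − 1/(2·160) = 0.99687.
z(H) = z(0.99687) = 2.7338
z(FA) = z(0.38750) = -0.2858
d' = 2.7338 − (-0.2858) = 3.0196

d′ = 3.020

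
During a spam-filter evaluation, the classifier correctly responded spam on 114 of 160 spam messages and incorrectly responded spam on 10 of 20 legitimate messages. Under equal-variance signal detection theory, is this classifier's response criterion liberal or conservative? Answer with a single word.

liberal

z(H) = 0.561, z(FA) = 0.000
c = −½·(z(H) + z(FA)) = -0.2805
c < 0 → liberal criterion (biased toward responding “yes”).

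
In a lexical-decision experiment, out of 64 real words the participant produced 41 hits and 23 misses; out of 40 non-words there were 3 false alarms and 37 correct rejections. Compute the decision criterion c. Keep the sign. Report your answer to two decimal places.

c = 0.54

H = 41/64 = 0.6406
FA = 3/40 = 0.0750
Φ⁻¹(H) = 0.3601
Φ⁻¹(FA) = -1.4395
c = −½·[z(H) + z(FA)] = −0.5 × (0.3601 + (-1.4395)) = 0.5397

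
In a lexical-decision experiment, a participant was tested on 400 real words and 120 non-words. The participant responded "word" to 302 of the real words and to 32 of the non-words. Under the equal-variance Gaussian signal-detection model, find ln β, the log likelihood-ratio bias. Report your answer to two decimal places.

H = 302/400 = 0.7550
FA = 32/120 = 0.2667
Φ⁻¹(H) = Φ⁻¹(0.7550) = 0.690
Φ⁻¹(FA) = Φ⁻¹(0.2667) = -0.623
ln β = −½·[z(H)² − z(FA)²] = −0.5 × (0.476 − 0.388) = -0.044

ln β = -0.04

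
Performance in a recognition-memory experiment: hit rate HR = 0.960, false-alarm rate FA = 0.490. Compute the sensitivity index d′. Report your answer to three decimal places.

Φ⁻¹(H) = 1.7507
Φ⁻¹(FA) = -0.0251
d' = z(H) − z(FA) = 1.7507 − (-0.0251) = 1.7758

d′ = 1.776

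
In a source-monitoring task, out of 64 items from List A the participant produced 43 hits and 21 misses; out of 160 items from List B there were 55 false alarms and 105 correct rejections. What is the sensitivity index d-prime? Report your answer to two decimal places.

H = 43/64 = 0.6719
FA = 55/160 = 0.3438
Φ⁻¹(H) = 0.445
Φ⁻¹(FA) = -0.402
d' = z(H) − z(FA) = 0.445 − (-0.402) = 0.847

d-prime = 0.85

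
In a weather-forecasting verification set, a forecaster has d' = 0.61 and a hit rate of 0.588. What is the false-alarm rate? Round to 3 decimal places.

z(hit rate) = z(0.588) = 0.2224
z(FA) = z(H) − d' = 0.2224 − 0.61 = -0.3876
false-alarm rate = Φ(-0.3876) = 0.3492

false-alarm rate = 0.349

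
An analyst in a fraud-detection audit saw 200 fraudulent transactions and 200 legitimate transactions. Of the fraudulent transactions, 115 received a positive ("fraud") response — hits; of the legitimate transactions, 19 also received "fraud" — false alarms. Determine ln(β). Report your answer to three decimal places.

H = 115/200 = 0.5750
FA = 19/200 = 0.0950
Φ⁻¹(0.5750) = 0.1891, Φ⁻¹(0.0950) = -1.3106
ln β = −½·[z(H)² − z(FA)²] = −0.5 × (0.0358 − 1.7177) = 0.84095

ln β = 0.841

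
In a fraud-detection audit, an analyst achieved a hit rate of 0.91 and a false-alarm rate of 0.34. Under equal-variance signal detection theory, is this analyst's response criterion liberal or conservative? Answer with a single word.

liberal

z(H) = 1.341, z(FA) = -0.412
c = −½·(z(H) + z(FA)) = -0.4645
c < 0 → liberal criterion (biased toward responding “yes”).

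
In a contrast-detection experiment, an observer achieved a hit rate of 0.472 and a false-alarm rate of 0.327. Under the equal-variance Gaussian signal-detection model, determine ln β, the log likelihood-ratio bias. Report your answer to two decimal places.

ln β = 0.10

Φ⁻¹(0.472) = -0.070, Φ⁻¹(0.327) = -0.448
ln β = −½·[z(H)² − z(FA)²] = −0.5 × (0.005 − 0.201) = 0.098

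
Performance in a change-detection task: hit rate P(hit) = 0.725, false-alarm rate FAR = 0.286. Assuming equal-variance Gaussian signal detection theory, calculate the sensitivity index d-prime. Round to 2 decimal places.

d-prime = 1.16

z(0.725) = 0.5978, z(0.286) = -0.5651
d' = z(H) − z(FA) = 0.5978 − (-0.5651) = 1.1629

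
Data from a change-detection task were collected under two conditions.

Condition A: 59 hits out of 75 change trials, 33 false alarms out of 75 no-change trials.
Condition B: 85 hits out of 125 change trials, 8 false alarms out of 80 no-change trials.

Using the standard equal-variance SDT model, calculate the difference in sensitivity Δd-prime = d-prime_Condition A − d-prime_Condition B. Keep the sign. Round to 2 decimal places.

Condition A: z(0.7867) = 0.795, z(0.4400) = -0.151, d' = 0.946
Condition B: z(0.6800) = 0.468, z(0.1000) = -1.282, d' = 1.750
Δd' = d'_Condition A − d'_Condition B = 0.946 − 1.750 = -0.804
Condition B has the higher sensitivity.

Δd-prime = -0.80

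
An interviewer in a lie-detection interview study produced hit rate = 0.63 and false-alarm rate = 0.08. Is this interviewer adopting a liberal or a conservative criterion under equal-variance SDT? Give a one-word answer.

z(H) = 0.332, z(FA) = -1.405
c = −½·(z(H) + z(FA)) = 0.5365
c > 0 → conservative criterion (biased toward responding “no”).

conservative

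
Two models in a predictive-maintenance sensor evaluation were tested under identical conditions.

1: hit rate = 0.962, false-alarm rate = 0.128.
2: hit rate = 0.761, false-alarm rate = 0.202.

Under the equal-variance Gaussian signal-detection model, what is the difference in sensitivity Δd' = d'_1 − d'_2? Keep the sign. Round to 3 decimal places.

1: z(0.962) = 1.7744, z(0.128) = -1.1359, d' = 2.9103
2: z(0.761) = 0.7095, z(0.202) = -0.8345, d' = 1.5440
Δd' = d'_1 − d'_2 = 2.9103 − 1.5440 = 1.3663
1 has the higher sensitivity.

Δd' = 1.366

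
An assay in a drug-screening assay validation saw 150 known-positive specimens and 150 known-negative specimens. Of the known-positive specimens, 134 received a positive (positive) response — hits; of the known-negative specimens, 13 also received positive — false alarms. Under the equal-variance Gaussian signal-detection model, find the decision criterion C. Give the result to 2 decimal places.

C = 0.06

H = 134/150 = 0.8933
FA = 13/150 = 0.0867
z(H) = z(0.8933) = 1.2443
z(FA) = z(0.0867) = -1.3614
c = −½·[z(H) + z(FA)] = −0.5 × (1.2443 + (-1.3614)) = 0.05855
c > 0: the assay has a conservative response bias.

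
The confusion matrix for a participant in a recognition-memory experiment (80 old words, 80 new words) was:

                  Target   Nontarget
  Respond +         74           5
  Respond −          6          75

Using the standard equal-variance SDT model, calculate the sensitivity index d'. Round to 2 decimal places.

d' = 2.97

H = 74/80 = 0.9250
FA = 5/80 = 0.0625
z(0.9250) = 1.4395, z(0.0625) = -1.5341
d' = z(H) − z(FA) = 1.4395 − (-1.5341) = 2.9736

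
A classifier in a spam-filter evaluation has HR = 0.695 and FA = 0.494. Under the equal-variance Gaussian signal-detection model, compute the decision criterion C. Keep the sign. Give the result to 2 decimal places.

C = -0.25

z(H) = z(0.695) = 0.5101
z(FA) = z(0.494) = -0.0150
c = −½·[z(H) + z(FA)] = −0.5 × (0.5101 + (-0.0150)) = -0.24755
c < 0: the classifier has a liberal response bias.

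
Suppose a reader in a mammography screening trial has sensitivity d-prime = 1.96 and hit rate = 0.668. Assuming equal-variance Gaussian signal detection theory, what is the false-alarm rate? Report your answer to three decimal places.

false-alarm rate = 0.064

z(hit rate) = z(0.668) = 0.4344
z(FA) = z(H) − d' = 0.4344 − 1.96 = -1.5256
false-alarm rate = Φ(-1.5256) = 0.0636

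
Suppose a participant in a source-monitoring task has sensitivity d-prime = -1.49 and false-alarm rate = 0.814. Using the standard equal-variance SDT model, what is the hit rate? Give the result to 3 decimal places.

z(false-alarm rate) = z(0.814) = 0.8927
z(H) = z(FA) + d' = 0.8927 + (-1.49) = -0.5973
hit rate = Φ(-0.5973) = 0.2752

hit rate = 0.275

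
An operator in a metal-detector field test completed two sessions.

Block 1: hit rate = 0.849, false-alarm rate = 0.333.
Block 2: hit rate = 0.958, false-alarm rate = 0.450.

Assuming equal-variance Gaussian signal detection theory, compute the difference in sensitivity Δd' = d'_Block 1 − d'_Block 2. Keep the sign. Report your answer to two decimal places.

Δd' = -0.39

Block 1: z(0.849) = 1.032, z(0.333) = -0.432, d' = 1.464
Block 2: z(0.958) = 1.728, z(0.450) = -0.126, d' = 1.854
Δd' = d'_Block 1 − d'_Block 2 = 1.464 − 1.854 = -0.390
Block 2 has the higher sensitivity.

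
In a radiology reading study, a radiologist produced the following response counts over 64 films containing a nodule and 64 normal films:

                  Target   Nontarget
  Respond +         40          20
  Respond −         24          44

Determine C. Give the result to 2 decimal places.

C = 0.09

H = 40/64 = 0.6250
FA = 20/64 = 0.3125
Φ⁻¹(H) = Φ⁻¹(0.6250) = 0.3186
Φ⁻¹(FA) = Φ⁻¹(0.3125) = -0.4888
c = −½·[z(H) + z(FA)] = −0.5 × (0.3186 + (-0.4888)) = 0.0851
c > 0: the radiologist has a conservative response bias.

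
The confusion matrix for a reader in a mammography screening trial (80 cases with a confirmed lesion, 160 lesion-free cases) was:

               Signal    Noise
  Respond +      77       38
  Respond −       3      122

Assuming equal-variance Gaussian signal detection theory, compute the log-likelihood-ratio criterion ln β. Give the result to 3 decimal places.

ln β = -1.330

H = 77/80 = 0.9625
FA = 38/160 = 0.2375
z(H) = 1.7805
z(FA) = -0.7144
ln β = −½·[z(H)² − z(FA)²] = −0.5 × (3.1702 − 0.5104) = -1.3299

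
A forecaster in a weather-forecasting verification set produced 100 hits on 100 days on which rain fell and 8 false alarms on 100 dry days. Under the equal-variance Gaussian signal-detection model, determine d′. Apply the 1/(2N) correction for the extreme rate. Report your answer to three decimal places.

The hit rate is 100/100 = 1, so apply the 1/(2N) correction: H → 1 − 1/(2·100) = 0.99500.
z(H) = z(0.99500) = 2.5758
z(FA) = z(0.08000) = -1.4051
d' = 2.5758 − (-1.4051) = 3.9809

d′ = 3.981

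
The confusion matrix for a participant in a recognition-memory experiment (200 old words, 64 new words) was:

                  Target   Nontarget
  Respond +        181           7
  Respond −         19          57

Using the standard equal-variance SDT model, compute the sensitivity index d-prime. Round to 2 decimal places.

H = 181/200 = 0.9050
FA = 7/64 = 0.1094
Φ⁻¹(H) = Φ⁻¹(0.9050) = 1.311
Φ⁻¹(FA) = Φ⁻¹(0.1094) = -1.230
d' = z(H) − z(FA) = 1.311 − (-1.230) = 2.541

d-prime = 2.54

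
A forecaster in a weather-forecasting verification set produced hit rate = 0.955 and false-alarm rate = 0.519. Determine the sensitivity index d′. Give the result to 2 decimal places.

z(H) = z(0.955) = 1.6954
z(FA) = z(0.519) = 0.0476
d' = z(H) − z(FA) = 1.6954 − 0.0476 = 1.6478

d′ = 1.65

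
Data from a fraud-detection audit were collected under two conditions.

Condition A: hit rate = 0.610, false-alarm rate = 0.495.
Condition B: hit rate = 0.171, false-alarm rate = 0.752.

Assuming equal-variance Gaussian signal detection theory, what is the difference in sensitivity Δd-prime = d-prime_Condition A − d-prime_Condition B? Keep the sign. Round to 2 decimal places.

Condition A: z(0.610) = 0.279, z(0.495) = -0.013, d' = 0.292
Condition B: z(0.171) = -0.950, z(0.752) = 0.681, d' = -1.631
Δd' = d'_Condition A − d'_Condition B = 0.292 − (-1.631) = 1.923
Condition A has the higher sensitivity.

Δd-prime = 1.92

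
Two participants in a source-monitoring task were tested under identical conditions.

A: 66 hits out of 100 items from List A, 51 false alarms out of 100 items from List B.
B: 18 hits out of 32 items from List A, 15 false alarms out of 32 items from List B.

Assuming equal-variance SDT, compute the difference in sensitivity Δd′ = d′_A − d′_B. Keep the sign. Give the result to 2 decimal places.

Δd′ = 0.15

A: z(0.6600) = 0.412, z(0.5100) = 0.025, d' = 0.387
B: z(0.5625) = 0.157, z(0.4688) = -0.078, d' = 0.235
Δd' = d'_A − d'_B = 0.387 − 0.235 = 0.152
A has the higher sensitivity.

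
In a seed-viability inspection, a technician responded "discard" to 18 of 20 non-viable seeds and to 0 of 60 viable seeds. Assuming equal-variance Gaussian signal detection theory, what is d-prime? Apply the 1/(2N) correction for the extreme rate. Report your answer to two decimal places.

d-prime = 3.68

The false-alarm rate is 0/60 = 0, so apply the 1/(2N) correction: FA → 1/(2·60) = 0.00833.
z(H) = z(0.90000) = 1.282
z(FA) = z(0.00833) = -2.394
d' = 1.282 − (-2.394) = 3.676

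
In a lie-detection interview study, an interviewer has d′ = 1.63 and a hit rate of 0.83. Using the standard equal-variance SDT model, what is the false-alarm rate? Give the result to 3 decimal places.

z(hit rate) = z(0.83) = 0.9542
z(FA) = z(H) − d' = 0.9542 − 1.63 = -0.6758
false-alarm rate = Φ(-0.6758) = 0.2496

false-alarm rate = 0.250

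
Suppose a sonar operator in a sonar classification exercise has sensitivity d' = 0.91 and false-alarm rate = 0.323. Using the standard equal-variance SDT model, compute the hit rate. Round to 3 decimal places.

hit rate = 0.674

z(false-alarm rate) = z(0.323) = -0.4593
z(H) = z(FA) + d' = -0.4593 + 0.91 = 0.4507
hit rate = Φ(0.4507) = 0.6739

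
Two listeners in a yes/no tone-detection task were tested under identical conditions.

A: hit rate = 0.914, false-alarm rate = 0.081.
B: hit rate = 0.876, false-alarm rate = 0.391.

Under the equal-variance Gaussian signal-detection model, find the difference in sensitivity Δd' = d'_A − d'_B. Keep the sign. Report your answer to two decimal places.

Δd' = 1.33

A: z(0.914) = 1.366, z(0.081) = -1.398, d' = 2.764
B: z(0.876) = 1.155, z(0.391) = -0.277, d' = 1.432
Δd' = d'_A − d'_B = 2.764 − 1.432 = 1.332
A has the higher sensitivity.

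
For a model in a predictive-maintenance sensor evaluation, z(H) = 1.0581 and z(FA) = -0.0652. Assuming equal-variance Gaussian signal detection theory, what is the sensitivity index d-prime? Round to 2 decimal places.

d' = z(H) − z(FA) = 1.0581 − (-0.0652) = 1.1233

d-prime = 1.12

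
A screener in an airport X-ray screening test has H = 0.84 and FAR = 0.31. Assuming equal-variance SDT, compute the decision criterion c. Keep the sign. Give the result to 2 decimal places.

z(0.84) = 0.994, z(0.31) = -0.496
c = −½·[z(H) + z(FA)] = −0.5 × (0.994 + (-0.496)) = -0.249

c = -0.25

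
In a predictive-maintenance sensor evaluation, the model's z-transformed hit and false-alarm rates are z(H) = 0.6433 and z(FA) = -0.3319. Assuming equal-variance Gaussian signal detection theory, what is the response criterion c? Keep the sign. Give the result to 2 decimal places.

c = -0.16

c = −½·[z(H) + z(FA)] = −½·(0.6433 + (-0.3319)) = -0.1557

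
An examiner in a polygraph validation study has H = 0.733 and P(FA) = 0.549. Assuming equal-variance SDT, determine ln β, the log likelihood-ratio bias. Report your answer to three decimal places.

ln β = -0.186

Φ⁻¹(H) = Φ⁻¹(0.733) = 0.6219
Φ⁻¹(FA) = Φ⁻¹(0.549) = 0.1231
ln β = −½·[z(H)² − z(FA)²] = −0.5 × (0.3868 − 0.0152) = -0.1858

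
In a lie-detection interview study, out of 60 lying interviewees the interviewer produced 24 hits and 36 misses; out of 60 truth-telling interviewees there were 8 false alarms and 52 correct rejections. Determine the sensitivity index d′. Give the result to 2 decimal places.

H = 24/60 = 0.4000
FA = 8/60 = 0.1333
z(H) = z(0.4000) = -0.253
z(FA) = z(0.1333) = -1.111
d' = z(H) − z(FA) = -0.253 − (-1.111) = 0.858

d′ = 0.86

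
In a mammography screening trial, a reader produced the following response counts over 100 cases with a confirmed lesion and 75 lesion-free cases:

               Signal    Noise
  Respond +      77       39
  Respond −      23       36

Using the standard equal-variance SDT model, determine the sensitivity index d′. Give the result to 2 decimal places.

H = 77/100 = 0.7700
FA = 39/75 = 0.5200
Φ⁻¹(H) = 0.7388
Φ⁻¹(FA) = 0.0502
d' = z(H) − z(FA) = 0.7388 − 0.0502 = 0.6886

d′ = 0.69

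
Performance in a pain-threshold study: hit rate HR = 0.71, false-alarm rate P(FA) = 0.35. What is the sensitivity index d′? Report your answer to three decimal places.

d′ = 0.939

z(0.71) = 0.5534, z(0.35) = -0.3853
d' = z(H) − z(FA) = 0.5534 − (-0.3853) = 0.9387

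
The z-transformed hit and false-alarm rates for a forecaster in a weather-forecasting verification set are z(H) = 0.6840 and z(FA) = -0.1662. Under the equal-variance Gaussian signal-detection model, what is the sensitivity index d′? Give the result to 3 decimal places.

d' = z(H) − z(FA) = 0.6840 − (-0.1662) = 0.8502

d′ = 0.850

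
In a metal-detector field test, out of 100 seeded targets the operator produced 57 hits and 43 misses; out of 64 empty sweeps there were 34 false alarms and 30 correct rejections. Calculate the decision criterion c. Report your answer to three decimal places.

H = 57/100 = 0.5700
FA = 34/64 = 0.5312
Φ⁻¹(H) = Φ⁻¹(0.5700) = 0.1764
Φ⁻¹(FA) = Φ⁻¹(0.5312) = 0.0783
c = −½·[z(H) + z(FA)] = −0.5 × (0.1764 + 0.0783) = -0.12735

c = -0.127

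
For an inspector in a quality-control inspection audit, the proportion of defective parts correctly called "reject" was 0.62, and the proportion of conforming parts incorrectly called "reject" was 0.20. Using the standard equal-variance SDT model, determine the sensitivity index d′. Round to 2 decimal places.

Φ⁻¹(H) = Φ⁻¹(0.62) = 0.3055
Φ⁻¹(FA) = Φ⁻¹(0.20) = -0.8416
d' = z(H) − z(FA) = 0.3055 − (-0.8416) = 1.1471

d′ = 1.15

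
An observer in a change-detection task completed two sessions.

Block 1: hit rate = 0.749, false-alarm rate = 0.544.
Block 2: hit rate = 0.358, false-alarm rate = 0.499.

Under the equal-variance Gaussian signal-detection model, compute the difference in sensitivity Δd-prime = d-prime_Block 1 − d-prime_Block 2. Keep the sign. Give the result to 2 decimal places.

Block 1: z(0.749) = 0.671, z(0.544) = 0.111, d' = 0.560
Block 2: z(0.358) = -0.364, z(0.499) = -0.003, d' = -0.361
Δd' = d'_Block 1 − d'_Block 2 = 0.560 − (-0.361) = 0.921
Block 1 has the higher sensitivity.

Δd-prime = 0.92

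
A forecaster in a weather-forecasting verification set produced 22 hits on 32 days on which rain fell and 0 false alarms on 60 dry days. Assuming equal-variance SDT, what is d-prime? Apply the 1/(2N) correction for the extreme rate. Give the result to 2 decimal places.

d-prime = 2.88

The false-alarm rate is 0/60 = 0, so apply the 1/(2N) correction: FA → 1/(2·60) = 0.00833.
z(H) = z(0.68750) = 0.489
z(FA) = z(0.00833) = -2.394
d' = 0.489 − (-2.394) = 2.883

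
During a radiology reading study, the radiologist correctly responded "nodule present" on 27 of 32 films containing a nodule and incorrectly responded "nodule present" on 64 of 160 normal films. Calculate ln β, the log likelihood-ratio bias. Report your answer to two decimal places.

ln β = -0.48

H = 27/32 = 0.8438
FA = 64/160 = 0.4000
Φ⁻¹(H) = 1.010
Φ⁻¹(FA) = -0.253
ln β = −½·[z(H)² − z(FA)²] = −0.5 × (1.020 − 0.064) = -0.478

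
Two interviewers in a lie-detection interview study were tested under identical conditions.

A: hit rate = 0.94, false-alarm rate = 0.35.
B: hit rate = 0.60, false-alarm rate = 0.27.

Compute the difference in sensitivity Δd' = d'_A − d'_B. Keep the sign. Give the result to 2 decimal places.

A: z(0.94) = 1.555, z(0.35) = -0.385, d' = 1.940
B: z(0.60) = 0.253, z(0.27) = -0.613, d' = 0.866
Δd' = d'_A − d'_B = 1.940 − 0.866 = 1.074
A has the higher sensitivity.

Δd' = 1.07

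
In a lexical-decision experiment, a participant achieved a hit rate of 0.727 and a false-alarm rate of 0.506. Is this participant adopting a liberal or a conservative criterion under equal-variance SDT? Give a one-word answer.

z(H) = 0.604, z(FA) = 0.015
c = −½·(z(H) + z(FA)) = -0.3095
c < 0 → liberal criterion (biased toward responding “yes”).

liberal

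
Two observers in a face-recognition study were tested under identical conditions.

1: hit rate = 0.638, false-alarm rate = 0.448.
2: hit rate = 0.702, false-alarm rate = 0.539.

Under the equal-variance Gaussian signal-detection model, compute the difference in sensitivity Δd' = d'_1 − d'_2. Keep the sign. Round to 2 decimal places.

1: z(0.638) = 0.353, z(0.448) = -0.131, d' = 0.484
2: z(0.702) = 0.530, z(0.539) = 0.098, d' = 0.432
Δd' = d'_1 − d'_2 = 0.484 − 0.432 = 0.052
1 has the higher sensitivity.

Δd' = 0.05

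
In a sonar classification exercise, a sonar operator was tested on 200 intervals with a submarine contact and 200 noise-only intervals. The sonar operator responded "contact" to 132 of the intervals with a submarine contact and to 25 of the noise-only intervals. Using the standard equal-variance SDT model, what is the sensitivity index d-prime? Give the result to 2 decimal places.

H = 132/200 = 0.6600
FA = 25/200 = 0.1250
z(H) = z(0.6600) = 0.4125
z(FA) = z(0.1250) = -1.1503
d' = z(H) − z(FA) = 0.4125 − (-1.1503) = 1.5628

d-prime = 1.56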